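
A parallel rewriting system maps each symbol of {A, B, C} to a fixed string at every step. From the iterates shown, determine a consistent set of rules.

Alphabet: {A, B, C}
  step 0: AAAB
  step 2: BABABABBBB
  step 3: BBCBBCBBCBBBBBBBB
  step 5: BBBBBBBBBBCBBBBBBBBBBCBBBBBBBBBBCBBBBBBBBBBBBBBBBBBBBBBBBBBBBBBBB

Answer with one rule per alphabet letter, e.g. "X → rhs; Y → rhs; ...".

  step 2 ⇒ step 3: BABABABBBB ⇒ BB·C·BB·C·BB·C·BB·BB·BB·BB
    A ↦ C
    B ↦ BB
    C ↦ BA  (constrained at step 3)

A->C, B->BB, C->BA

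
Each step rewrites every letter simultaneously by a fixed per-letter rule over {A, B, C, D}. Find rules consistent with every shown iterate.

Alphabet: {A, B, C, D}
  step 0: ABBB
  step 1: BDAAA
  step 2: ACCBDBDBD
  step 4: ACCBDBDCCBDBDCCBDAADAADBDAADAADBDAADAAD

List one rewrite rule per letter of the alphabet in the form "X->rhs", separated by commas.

  step 1 ⇒ step 2: BDAAA ⇒ A·CC·BD·BD·BD
    A ↦ BD
    B ↦ A
    D ↦ CC
    C ↦ AAD  (constrained at step 2)

A->BD, B->A, C->AAD, D->CC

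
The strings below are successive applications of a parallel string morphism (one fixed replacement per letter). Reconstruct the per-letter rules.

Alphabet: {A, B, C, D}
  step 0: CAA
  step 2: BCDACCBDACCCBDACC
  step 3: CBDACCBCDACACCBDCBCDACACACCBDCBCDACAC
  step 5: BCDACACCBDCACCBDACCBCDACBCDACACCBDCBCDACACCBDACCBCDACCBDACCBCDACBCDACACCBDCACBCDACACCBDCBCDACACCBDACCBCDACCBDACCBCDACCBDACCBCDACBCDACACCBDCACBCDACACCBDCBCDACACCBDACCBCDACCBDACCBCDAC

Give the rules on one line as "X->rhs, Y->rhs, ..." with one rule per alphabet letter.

  step 2 ⇒ step 3: BCDACCBDACCCBDACC ⇒ CBD·AC·C·BCD·AC·AC·CBD·C·BCD·AC·AC·AC·CBD·C·BCD·AC·AC
    A ↦ BCD
    B ↦ CBD
    C ↦ AC
    D ↦ C

A->BCD, B->CBD, C->AC, D->C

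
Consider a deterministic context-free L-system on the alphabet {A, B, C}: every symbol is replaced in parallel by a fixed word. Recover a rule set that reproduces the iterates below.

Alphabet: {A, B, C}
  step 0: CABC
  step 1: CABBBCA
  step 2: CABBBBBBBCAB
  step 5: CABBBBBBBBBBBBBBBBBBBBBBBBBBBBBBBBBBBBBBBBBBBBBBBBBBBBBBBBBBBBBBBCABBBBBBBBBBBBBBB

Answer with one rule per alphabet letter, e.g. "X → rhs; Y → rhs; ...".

A->B, B->BB, C->CA

  step 1 ⇒ step 2: CABBBCA ⇒ CA·B·BB·BB·BB·CA·B
    A ↦ B
    B ↦ BB
    C ↦ CA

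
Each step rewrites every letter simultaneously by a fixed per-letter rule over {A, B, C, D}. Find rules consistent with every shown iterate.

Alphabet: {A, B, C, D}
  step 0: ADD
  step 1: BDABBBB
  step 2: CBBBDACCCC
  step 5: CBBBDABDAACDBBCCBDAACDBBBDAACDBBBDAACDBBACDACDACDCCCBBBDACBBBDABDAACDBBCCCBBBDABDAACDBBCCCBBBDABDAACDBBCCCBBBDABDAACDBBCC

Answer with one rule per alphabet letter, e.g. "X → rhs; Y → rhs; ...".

  step 1 ⇒ step 2: BDABBBB ⇒ C·BB·BDA·C·C·C·C
    A ↦ BDA
    B ↦ C
    D ↦ BB
    C ↦ ACD  (constrained at step 2)

A->BDA, B->C, C->ACD, D->BB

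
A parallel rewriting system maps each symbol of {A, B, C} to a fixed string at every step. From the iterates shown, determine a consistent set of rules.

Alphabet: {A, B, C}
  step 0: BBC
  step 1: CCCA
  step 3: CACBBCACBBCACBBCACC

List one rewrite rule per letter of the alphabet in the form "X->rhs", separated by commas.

  step 0 ⇒ step 1: BBC ⇒ C·C·CA
    B ↦ C
    C ↦ CA
    A ↦ CBB  (constrained at step 1)

A->CBB, B->C, C->CA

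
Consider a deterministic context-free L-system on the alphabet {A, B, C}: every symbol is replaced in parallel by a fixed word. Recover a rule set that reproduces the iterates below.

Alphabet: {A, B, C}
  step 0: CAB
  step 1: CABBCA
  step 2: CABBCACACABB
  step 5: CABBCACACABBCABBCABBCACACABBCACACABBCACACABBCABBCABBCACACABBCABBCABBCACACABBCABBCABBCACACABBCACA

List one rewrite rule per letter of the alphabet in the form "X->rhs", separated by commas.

A->B, B->CA, C->CAB

  step 1 ⇒ step 2: CABBCA ⇒ CAB·B·CA·CA·CAB·B
    A ↦ B
    B ↦ CA
    C ↦ CAB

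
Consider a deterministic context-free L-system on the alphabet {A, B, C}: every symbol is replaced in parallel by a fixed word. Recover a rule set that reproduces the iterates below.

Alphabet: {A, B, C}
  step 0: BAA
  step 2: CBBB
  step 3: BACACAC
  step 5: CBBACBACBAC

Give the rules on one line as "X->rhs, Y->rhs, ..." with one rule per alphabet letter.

A->C, B->AC, C->B

  step 2 ⇒ step 3: CBBB ⇒ B·AC·AC·AC
    B ↦ AC
    C ↦ B
    A ↦ C  (constrained at step 0)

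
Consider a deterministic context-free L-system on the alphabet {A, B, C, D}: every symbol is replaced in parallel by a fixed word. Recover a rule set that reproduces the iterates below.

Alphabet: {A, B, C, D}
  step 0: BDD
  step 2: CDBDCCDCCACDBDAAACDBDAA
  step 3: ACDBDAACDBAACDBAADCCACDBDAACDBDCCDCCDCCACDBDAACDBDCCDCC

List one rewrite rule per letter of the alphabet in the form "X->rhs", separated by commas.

  step 2 ⇒ step 3: CDBDCCDCCACDBDAAACDBDAA ⇒ A·CDB·DAA·CDB·A·A·CDB·A·A·DCC·A·CDB·DAA·CDB·DCC·DCC·DCC·A·CDB·DAA·CDB·DCC·DCC
    A ↦ DCC
    B ↦ DAA
    C ↦ A
    D ↦ CDB

A->DCC, B->DAA, C->A, D->CDB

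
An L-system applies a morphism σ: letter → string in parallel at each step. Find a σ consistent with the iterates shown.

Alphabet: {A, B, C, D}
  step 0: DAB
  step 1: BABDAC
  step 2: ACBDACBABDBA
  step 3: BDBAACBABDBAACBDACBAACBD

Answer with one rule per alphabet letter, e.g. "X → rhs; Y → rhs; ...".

  step 2 ⇒ step 3: ACBDACBABDBA ⇒ BD·BA·AC·BA·BD·BA·AC·BD·AC·BA·AC·BD
    A ↦ BD
    B ↦ AC
    C ↦ BA
    D ↦ BA

A->BD, B->AC, C->BA, D->BA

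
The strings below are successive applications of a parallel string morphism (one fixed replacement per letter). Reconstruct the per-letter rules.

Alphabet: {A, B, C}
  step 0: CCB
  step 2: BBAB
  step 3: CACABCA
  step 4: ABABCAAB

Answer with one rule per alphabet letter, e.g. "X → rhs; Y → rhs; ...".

A->B, B->CA, C->A

  step 3 ⇒ step 4: CACABCA ⇒ A·B·A·B·CA·A·B
    A ↦ B
    B ↦ CA
    C ↦ A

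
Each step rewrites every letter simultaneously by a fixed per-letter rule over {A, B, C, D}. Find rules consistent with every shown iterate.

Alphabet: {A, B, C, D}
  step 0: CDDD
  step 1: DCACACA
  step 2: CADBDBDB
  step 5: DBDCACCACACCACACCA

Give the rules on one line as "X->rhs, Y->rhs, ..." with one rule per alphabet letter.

A->B, B->C, C->D, D->CA

  step 1 ⇒ step 2: DCACACA ⇒ CA·D·B·D·B·D·B
    A ↦ B
    C ↦ D
    D ↦ CA
    B ↦ C  (constrained at step 2)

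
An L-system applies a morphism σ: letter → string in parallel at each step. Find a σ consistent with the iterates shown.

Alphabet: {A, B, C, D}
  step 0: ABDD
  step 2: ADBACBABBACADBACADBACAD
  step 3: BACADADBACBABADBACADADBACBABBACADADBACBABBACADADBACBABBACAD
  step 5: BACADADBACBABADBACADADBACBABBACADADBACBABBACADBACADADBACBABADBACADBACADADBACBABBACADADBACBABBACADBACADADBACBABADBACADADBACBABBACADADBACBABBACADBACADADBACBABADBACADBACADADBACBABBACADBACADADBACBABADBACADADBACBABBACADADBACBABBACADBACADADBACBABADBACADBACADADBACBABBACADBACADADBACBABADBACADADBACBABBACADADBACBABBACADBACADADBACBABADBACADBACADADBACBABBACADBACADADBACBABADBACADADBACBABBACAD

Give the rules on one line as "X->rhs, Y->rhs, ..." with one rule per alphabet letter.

A->BAC, B->AD, C->BAB, D->AD

  step 2 ⇒ step 3: ADBACBABBACADBACADBACAD ⇒ BAC·AD·AD·BAC·BAB·AD·BAC·AD·AD·BAC·BAB·BAC·AD·AD·BAC·BAB·BAC·AD·AD·BAC·BAB·BAC·AD
    A ↦ BAC
    B ↦ AD
    C ↦ BAB
    D ↦ AD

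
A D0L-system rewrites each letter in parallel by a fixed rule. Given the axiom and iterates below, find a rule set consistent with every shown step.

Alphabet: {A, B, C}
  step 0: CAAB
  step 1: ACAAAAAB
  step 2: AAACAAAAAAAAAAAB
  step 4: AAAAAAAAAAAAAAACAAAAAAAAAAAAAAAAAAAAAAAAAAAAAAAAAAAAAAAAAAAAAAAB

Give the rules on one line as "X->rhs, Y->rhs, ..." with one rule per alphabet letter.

A->AA, B->AB, C->AC

  step 1 ⇒ step 2: ACAAAAAB ⇒ AA·AC·AA·AA·AA·AA·AA·AB
    A ↦ AA
    B ↦ AB
    C ↦ AC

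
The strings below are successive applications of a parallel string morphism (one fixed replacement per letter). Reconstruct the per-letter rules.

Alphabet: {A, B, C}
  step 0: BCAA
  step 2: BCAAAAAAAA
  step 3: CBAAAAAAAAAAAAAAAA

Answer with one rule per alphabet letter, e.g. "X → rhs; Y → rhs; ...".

A->AA, B->C, C->B

  step 2 ⇒ step 3: BCAAAAAAAA ⇒ C·B·AA·AA·AA·AA·AA·AA·AA·AA
    A ↦ AA
    B ↦ C
    C ↦ B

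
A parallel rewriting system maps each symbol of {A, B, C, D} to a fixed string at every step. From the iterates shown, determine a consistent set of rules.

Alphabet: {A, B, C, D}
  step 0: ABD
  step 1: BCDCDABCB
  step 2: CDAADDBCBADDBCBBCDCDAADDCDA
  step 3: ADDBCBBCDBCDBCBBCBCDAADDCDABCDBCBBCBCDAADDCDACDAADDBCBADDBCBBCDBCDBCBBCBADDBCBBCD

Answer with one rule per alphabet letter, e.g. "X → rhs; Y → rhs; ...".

  step 2 ⇒ step 3: CDAADDBCBADDBCBBCDCDAADDCDA ⇒ ADD·BCB·BCD·BCD·BCB·BCB·CDA·ADD·CDA·BCD·BCB·BCB·CDA·ADD·CDA·CDA·ADD·BCB·ADD·BCB·BCD·BCD·BCB·BCB·ADD·BCB·BCD
    A ↦ BCD
    B ↦ CDA
    C ↦ ADD
    D ↦ BCB

A->BCD, B->CDA, C->ADD, D->BCB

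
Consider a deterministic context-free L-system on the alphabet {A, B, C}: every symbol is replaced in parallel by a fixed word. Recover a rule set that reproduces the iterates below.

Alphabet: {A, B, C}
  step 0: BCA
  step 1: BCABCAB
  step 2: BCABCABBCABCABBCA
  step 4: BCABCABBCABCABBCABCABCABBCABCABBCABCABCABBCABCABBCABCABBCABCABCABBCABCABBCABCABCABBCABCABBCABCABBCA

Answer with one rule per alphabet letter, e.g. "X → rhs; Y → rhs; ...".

A->B, B->BCA, C->BCA

  step 1 ⇒ step 2: BCABCAB ⇒ BCA·BCA·B·BCA·BCA·B·BCA
    A ↦ B
    B ↦ BCA
    C ↦ BCA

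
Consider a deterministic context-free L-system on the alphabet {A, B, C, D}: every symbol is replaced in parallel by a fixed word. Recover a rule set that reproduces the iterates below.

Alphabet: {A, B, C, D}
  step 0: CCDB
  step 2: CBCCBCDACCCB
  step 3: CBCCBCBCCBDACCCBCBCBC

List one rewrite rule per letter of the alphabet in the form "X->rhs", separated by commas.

A->CC, B->C, C->CB, D->DA

  step 2 ⇒ step 3: CBCCBCDACCCB ⇒ CB·C·CB·CB·C·CB·DA·CC·CB·CB·CB·C
    A ↦ CC
    B ↦ C
    C ↦ CB
    D ↦ DA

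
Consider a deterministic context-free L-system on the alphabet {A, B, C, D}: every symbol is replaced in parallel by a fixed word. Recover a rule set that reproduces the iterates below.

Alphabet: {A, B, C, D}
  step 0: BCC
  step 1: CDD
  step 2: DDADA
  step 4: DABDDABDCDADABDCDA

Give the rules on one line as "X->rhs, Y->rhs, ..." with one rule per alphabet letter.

  step 1 ⇒ step 2: CDD ⇒ D·DA·DA
    C ↦ D
    D ↦ DA
    A ↦ BD  (constrained at step 2)
  step 0 ⇒ step 1: BCC ⇒ C·D·D
    B ↦ C

A->BD, B->C, C->D, D->DA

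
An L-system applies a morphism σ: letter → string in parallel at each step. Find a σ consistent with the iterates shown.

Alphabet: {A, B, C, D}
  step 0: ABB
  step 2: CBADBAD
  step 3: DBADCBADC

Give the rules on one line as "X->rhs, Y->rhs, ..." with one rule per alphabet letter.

  step 2 ⇒ step 3: CBADBAD ⇒ D·BA·D·C·BA·D·C
    A ↦ D
    B ↦ BA
    C ↦ D
    D ↦ C

A->D, B->BA, C->D, D->C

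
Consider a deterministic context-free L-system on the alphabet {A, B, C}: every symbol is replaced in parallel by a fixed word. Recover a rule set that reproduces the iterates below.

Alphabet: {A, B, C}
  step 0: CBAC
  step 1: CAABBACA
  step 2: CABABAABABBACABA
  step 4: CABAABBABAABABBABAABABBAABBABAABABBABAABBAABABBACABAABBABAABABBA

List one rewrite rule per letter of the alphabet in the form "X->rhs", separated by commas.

A->BA, B->AB, C->CA

  step 1 ⇒ step 2: CAABBACA ⇒ CA·BA·BA·AB·AB·BA·CA·BA
    A ↦ BA
    B ↦ AB
    C ↦ CA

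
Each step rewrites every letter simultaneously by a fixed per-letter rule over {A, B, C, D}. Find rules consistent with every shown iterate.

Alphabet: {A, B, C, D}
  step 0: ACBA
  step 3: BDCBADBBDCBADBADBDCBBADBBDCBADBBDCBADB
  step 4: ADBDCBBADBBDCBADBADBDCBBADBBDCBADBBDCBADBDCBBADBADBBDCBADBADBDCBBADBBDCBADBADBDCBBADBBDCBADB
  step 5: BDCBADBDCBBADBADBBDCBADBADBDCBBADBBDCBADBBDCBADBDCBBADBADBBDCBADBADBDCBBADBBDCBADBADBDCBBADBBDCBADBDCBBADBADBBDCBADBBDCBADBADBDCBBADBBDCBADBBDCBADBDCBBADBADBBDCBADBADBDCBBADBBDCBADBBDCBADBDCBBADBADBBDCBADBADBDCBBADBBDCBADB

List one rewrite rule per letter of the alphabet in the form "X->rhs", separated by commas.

  step 4 ⇒ step 5: ADBDCBBADBBDCBADBADBDCBBADBBDCBADBBDCBADBDCBBADBADBBDCBADBADBDCBBADBBDCBADBADBDCBBADBBDCBADB ⇒ B·DCB·ADB·DCB·B·ADB·ADB·B·DCB·ADB·ADB·DCB·B·ADB·B·DCB·ADB·B·DCB·ADB·DCB·B·ADB·ADB·B·DCB·ADB·ADB·DCB·B·ADB·B·DCB·ADB·ADB·DCB·B·ADB·B·DCB·ADB·DCB·B·ADB·ADB·B·DCB·ADB·B·DCB·ADB·ADB·DCB·B·ADB·B·DCB·ADB·B·DCB·ADB·DCB·B·ADB·ADB·B·DCB·ADB·ADB·DCB·B·ADB·B·DCB·ADB·B·DCB·ADB·DCB·B·ADB·ADB·B·DCB·ADB·ADB·DCB·B·ADB·B·DCB·ADB
    A ↦ B
    B ↦ ADB
    C ↦ B
    D ↦ DCB

A->B, B->ADB, C->B, D->DCB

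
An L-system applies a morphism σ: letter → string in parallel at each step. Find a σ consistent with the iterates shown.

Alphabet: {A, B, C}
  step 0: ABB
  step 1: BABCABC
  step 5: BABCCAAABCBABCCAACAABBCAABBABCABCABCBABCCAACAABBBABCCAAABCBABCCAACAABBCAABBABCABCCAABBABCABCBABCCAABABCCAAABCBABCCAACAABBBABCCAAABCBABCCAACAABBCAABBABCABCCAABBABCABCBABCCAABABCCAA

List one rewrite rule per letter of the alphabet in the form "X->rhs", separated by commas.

  step 0 ⇒ step 1: ABB ⇒ B·ABC·ABC
    A ↦ B
    B ↦ ABC
    C ↦ CAA  (constrained at step 1)

A->B, B->ABC, C->CAA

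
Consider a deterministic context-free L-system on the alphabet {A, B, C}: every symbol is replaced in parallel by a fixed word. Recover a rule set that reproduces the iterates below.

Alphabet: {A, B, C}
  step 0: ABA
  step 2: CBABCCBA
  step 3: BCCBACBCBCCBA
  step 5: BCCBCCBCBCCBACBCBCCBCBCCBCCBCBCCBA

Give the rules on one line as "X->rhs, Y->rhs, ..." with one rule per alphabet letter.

  step 2 ⇒ step 3: CBABCCBA ⇒ BC·C·BA·C·BC·BC·C·BA
    A ↦ BA
    B ↦ C
    C ↦ BC

A->BA, B->C, C->BC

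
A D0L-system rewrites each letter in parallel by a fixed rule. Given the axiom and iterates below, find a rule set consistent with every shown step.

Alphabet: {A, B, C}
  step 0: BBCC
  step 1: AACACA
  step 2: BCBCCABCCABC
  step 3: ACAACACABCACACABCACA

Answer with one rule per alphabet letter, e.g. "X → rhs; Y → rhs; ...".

  step 2 ⇒ step 3: BCBCCABCCABC ⇒ A·CA·A·CA·CA·BC·A·CA·CA·BC·A·CA
    A ↦ BC
    B ↦ A
    C ↦ CA

A->BC, B->A, C->CA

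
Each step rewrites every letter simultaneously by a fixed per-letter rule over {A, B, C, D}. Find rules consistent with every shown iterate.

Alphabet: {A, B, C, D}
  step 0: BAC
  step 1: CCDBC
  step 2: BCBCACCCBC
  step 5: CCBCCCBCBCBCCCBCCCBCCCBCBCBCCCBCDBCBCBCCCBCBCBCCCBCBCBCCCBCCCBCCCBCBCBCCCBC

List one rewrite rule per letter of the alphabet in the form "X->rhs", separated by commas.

  step 1 ⇒ step 2: CCDBC ⇒ BC·BC·AC·CC·BC
    B ↦ CC
    C ↦ BC
    D ↦ AC
  step 0 ⇒ step 1: BAC ⇒ CC·D·BC
    A ↦ D

A->D, B->CC, C->BC, D->AC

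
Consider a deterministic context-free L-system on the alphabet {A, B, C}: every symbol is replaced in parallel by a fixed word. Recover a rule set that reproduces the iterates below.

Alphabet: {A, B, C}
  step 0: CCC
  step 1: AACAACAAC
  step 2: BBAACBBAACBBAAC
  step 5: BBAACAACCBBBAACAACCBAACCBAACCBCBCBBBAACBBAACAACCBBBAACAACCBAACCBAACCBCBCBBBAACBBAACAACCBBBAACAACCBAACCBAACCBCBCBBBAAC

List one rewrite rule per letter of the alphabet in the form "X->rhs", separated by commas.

  step 1 ⇒ step 2: AACAACAAC ⇒ B·B·AAC·B·B·AAC·B·B·AAC
    A ↦ B
    C ↦ AAC
    B ↦ CB  (constrained at step 2)

A->B, B->CB, C->AAC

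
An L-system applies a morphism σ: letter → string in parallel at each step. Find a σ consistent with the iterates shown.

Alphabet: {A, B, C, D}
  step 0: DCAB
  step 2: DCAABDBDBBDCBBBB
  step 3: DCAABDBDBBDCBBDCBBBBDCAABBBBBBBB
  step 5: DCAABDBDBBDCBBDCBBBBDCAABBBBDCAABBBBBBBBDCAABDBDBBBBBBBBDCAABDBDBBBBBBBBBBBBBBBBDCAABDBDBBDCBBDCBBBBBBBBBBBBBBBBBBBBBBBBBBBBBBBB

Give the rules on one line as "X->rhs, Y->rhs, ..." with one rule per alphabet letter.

A->BD, B->BB, C->AA, D->DC

  step 2 ⇒ step 3: DCAABDBDBBDCBBBB ⇒ DC·AA·BD·BD·BB·DC·BB·DC·BB·BB·DC·AA·BB·BB·BB·BB
    A ↦ BD
    B ↦ BB
    C ↦ AA
    D ↦ DC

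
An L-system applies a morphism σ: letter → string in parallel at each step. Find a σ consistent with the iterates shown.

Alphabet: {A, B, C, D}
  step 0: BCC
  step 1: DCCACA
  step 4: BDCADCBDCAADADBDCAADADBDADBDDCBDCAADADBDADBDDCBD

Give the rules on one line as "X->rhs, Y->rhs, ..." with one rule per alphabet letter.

A->AD, B->DC, C->CA, D->BD

  step 0 ⇒ step 1: BCC ⇒ DC·CA·CA
    B ↦ DC
    C ↦ CA
    A ↦ AD  (constrained at step 1)
    D ↦ BD  (constrained at step 1)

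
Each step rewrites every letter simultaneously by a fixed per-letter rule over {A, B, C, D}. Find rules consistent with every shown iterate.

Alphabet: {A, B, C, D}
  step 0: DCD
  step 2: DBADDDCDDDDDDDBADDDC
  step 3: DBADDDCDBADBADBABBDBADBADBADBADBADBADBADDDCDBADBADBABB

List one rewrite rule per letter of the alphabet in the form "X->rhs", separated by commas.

  step 2 ⇒ step 3: DBADDDCDDDDDDDBADDDC ⇒ DBA·DDD·C·DBA·DBA·DBA·BB·DBA·DBA·DBA·DBA·DBA·DBA·DBA·DDD·C·DBA·DBA·DBA·BB
    A ↦ C
    B ↦ DDD
    C ↦ BB
    D ↦ DBA

A->C, B->DDD, C->BB, D->DBA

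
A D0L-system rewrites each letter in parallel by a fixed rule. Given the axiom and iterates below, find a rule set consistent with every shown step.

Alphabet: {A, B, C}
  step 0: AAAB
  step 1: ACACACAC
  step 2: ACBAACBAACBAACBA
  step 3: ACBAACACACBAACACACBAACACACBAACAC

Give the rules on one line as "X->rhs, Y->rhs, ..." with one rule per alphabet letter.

  step 2 ⇒ step 3: ACBAACBAACBAACBA ⇒ AC·BA·AC·AC·AC·BA·AC·AC·AC·BA·AC·AC·AC·BA·AC·AC
    A ↦ AC
    B ↦ AC
    C ↦ BA

A->AC, B->AC, C->BA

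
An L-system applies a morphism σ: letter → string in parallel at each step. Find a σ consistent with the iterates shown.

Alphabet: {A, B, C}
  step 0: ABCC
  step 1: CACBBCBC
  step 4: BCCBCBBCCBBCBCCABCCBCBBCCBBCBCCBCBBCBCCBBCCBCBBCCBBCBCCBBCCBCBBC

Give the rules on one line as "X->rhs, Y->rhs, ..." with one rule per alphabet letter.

  step 0 ⇒ step 1: ABCC ⇒ CA·CB·BC·BC
    A ↦ CA
    B ↦ CB
    C ↦ BC

A->CA, B->CB, C->BC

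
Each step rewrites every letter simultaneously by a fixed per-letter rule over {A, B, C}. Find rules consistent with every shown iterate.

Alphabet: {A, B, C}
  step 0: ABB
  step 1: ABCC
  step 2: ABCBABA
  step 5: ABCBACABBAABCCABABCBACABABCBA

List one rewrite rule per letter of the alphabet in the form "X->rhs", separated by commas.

  step 1 ⇒ step 2: ABCC ⇒ AB·C·BA·BA
    A ↦ AB
    B ↦ C
    C ↦ BA

A->AB, B->C, C->BA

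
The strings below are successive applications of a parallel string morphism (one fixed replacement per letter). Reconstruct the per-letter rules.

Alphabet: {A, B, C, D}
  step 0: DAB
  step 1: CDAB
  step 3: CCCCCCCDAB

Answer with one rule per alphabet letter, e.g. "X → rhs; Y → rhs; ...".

A->D, B->AB, C->CC, D->C

  step 0 ⇒ step 1: DAB ⇒ C·D·AB
    A ↦ D
    B ↦ AB
    D ↦ C
    C ↦ CC  (constrained at step 1)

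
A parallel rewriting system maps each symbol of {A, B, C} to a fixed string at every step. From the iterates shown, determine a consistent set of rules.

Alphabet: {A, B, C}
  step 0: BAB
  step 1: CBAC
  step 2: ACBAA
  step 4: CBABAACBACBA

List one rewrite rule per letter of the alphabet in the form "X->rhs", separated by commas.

  step 1 ⇒ step 2: CBAC ⇒ A·C·BA·A
    A ↦ BA
    B ↦ C
    C ↦ A

A->BA, B->C, C->A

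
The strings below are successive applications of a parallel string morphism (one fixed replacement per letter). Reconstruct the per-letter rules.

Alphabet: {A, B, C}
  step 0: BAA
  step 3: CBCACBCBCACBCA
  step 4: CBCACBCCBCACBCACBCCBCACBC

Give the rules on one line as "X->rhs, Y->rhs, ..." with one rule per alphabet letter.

  step 3 ⇒ step 4: CBCACBCBCACBCA ⇒ CB·CA·CB·C·CB·CA·CB·CA·CB·C·CB·CA·CB·C
    A ↦ C
    B ↦ CA
    C ↦ CB

A->C, B->CA, C->CB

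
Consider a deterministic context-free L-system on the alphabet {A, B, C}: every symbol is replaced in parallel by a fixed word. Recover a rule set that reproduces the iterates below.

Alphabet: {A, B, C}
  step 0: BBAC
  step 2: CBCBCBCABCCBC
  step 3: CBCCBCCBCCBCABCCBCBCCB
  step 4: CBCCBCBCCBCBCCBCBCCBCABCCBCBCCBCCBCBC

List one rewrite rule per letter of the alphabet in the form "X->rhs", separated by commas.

  step 3 ⇒ step 4: CBCCBCCBCCBCABCCBCBCCB ⇒ CB·C·CB·CB·C·CB·CB·C·CB·CB·C·CB·CAB·C·CB·CB·C·CB·C·CB·CB·C
    A ↦ CAB
    B ↦ C
    C ↦ CB

A->CAB, B->C, C->CB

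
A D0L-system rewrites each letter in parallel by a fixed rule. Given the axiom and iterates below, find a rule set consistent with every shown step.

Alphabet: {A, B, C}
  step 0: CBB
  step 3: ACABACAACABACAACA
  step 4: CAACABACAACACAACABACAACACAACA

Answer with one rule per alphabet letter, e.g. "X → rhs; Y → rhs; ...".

  step 3 ⇒ step 4: ACABACAACABACAACA ⇒ CA·A·CA·BA·CA·A·CA·CA·A·CA·BA·CA·A·CA·CA·A·CA
    A ↦ CA
    B ↦ BA
    C ↦ A

A->CA, B->BA, C->A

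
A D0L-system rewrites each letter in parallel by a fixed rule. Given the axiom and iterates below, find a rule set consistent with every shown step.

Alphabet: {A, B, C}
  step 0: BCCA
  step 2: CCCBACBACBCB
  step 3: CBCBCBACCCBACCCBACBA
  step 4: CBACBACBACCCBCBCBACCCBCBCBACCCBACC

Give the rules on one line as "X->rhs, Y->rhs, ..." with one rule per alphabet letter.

A->CC, B->A, C->CB

  step 3 ⇒ step 4: CBCBCBACCCBACCCBACBA ⇒ CB·A·CB·A·CB·A·CC·CB·CB·CB·A·CC·CB·CB·CB·A·CC·CB·A·CC
    A ↦ CC
    B ↦ A
    C ↦ CB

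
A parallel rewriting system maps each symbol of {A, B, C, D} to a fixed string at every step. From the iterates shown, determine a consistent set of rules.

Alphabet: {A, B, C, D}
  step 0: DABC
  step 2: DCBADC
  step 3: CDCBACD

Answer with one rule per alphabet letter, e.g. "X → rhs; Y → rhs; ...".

A->BA, B->C, C->D, D->C

  step 2 ⇒ step 3: DCBADC ⇒ C·D·C·BA·C·D
    A ↦ BA
    B ↦ C
    C ↦ D
    D ↦ C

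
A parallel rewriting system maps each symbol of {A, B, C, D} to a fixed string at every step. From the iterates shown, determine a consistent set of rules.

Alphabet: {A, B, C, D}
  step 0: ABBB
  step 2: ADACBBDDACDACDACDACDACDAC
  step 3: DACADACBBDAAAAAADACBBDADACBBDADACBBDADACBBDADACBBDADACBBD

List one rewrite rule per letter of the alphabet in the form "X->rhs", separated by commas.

  step 2 ⇒ step 3: ADACBBDDACDACDACDACDACDAC ⇒ DAC·A·DAC·BBD·AA·AA·A·A·DAC·BBD·A·DAC·BBD·A·DAC·BBD·A·DAC·BBD·A·DAC·BBD·A·DAC·BBD
    A ↦ DAC
    B ↦ AA
    C ↦ BBD
    D ↦ A

A->DAC, B->AA, C->BBD, D->A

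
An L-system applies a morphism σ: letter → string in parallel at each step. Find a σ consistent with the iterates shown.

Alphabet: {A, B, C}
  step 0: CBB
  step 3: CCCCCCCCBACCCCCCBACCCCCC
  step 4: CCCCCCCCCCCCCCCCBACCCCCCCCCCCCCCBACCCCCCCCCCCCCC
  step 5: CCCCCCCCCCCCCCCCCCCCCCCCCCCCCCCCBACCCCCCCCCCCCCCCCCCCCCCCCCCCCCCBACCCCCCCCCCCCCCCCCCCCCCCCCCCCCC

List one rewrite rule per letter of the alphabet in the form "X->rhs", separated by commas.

  step 4 ⇒ step 5: CCCCCCCCCCCCCCCCBACCCCCCCCCCCCCCBACCCCCCCCCCCCCC ⇒ CC·CC·CC·CC·CC·CC·CC·CC·CC·CC·CC·CC·CC·CC·CC·CC·BA·CC·CC·CC·CC·CC·CC·CC·CC·CC·CC·CC·CC·CC·CC·CC·BA·CC·CC·CC·CC·CC·CC·CC·CC·CC·CC·CC·CC·CC·CC·CC
    A ↦ CC
    B ↦ BA
    C ↦ CC

A->CC, B->BA, C->CC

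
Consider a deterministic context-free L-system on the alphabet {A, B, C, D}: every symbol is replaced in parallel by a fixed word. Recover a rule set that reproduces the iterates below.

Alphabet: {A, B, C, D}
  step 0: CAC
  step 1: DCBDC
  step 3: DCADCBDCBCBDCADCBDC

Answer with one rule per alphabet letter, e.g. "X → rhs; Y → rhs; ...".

A->B, B->AD, C->DC, D->CB

  step 0 ⇒ step 1: CAC ⇒ DC·B·DC
    A ↦ B
    C ↦ DC
    B ↦ AD  (constrained at step 1)
    D ↦ CB  (constrained at step 1)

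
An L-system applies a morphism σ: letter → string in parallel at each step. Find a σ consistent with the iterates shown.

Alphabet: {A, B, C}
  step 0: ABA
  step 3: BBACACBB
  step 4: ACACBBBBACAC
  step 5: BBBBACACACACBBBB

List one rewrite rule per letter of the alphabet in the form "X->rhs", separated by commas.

A->B, B->AC, C->B

  step 4 ⇒ step 5: ACACBBBBACAC ⇒ B·B·B·B·AC·AC·AC·AC·B·B·B·B
    A ↦ B
    B ↦ AC
    C ↦ B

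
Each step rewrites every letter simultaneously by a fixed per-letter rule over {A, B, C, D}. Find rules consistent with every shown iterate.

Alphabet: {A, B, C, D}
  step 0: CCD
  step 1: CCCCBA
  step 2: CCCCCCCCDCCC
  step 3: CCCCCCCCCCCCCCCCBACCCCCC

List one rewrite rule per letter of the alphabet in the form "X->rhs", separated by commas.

A->CC, B->DC, C->CC, D->BA

  step 2 ⇒ step 3: CCCCCCCCDCCC ⇒ CC·CC·CC·CC·CC·CC·CC·CC·BA·CC·CC·CC
    C ↦ CC
    D ↦ BA
  step 1 ⇒ step 2: CCCCBA ⇒ CC·CC·CC·CC·DC·CC
    A ↦ CC
  step 1 ⇒ step 2: CCCCBA ⇒ CC·CC·CC·CC·DC·CC
    B ↦ DC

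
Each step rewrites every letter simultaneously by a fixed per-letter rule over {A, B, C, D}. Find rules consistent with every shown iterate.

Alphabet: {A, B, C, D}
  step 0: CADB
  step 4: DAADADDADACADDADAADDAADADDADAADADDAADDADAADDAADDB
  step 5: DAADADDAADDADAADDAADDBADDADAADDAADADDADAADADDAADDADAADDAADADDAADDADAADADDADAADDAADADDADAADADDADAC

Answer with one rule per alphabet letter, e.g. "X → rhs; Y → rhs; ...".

  step 4 ⇒ step 5: DAADADDADACADDADAADDAADADDADAADADDAADDADAADDAADDB ⇒ DA·AD·AD·DA·AD·DA·DA·AD·DA·AD·DB·AD·DA·DA·AD·DA·AD·AD·DA·DA·AD·AD·DA·AD·DA·DA·AD·DA·AD·AD·DA·AD·DA·DA·AD·AD·DA·DA·AD·DA·AD·AD·DA·DA·AD·AD·DA·DA·C
    A ↦ AD
    B ↦ C
    C ↦ DB
    D ↦ DA

A->AD, B->C, C->DB, D->DA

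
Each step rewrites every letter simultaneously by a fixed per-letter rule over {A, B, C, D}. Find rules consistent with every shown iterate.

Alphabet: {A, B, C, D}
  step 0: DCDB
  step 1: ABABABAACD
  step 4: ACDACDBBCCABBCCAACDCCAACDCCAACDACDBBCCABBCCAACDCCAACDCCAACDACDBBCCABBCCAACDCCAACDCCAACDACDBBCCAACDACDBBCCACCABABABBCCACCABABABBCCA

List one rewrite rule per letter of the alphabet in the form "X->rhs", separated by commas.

A->CCA, B->ACD, C->B, D->ABA

  step 0 ⇒ step 1: DCDB ⇒ ABA·B·ABA·ACD
    B ↦ ACD
    C ↦ B
    D ↦ ABA
    A ↦ CCA  (constrained at step 1)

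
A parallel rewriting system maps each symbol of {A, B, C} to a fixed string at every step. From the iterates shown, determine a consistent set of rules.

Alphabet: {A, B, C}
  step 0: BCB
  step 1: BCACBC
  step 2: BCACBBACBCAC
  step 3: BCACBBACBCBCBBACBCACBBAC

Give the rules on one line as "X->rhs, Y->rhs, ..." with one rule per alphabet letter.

  step 2 ⇒ step 3: BCACBBACBCAC ⇒ BC·AC·BB·AC·BC·BC·BB·AC·BC·AC·BB·AC
    A ↦ BB
    B ↦ BC
    C ↦ AC

A->BB, B->BC, C->AC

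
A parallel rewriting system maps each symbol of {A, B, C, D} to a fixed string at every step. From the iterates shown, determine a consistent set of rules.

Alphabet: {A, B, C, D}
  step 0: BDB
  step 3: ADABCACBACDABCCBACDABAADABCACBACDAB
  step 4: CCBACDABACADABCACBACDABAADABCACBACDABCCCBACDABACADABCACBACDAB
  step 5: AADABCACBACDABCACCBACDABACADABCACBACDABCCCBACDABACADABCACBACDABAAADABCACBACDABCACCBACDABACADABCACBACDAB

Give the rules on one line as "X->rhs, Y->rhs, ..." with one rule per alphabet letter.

  step 4 ⇒ step 5: CCBACDABACADABCACBACDABAADABCACBACDABCCCBACDABACADABCACBACDAB ⇒ A·A·DAB·C·A·CBA·C·DAB·C·A·C·CBA·C·DAB·A·C·A·DAB·C·A·CBA·C·DAB·C·C·CBA·C·DAB·A·C·A·DAB·C·A·CBA·C·DAB·A·A·A·DAB·C·A·CBA·C·DAB·C·A·C·CBA·C·DAB·A·C·A·DAB·C·A·CBA·C·DAB
    A ↦ C
    B ↦ DAB
    C ↦ A
    D ↦ CBA

A->C, B->DAB, C->A, D->CBA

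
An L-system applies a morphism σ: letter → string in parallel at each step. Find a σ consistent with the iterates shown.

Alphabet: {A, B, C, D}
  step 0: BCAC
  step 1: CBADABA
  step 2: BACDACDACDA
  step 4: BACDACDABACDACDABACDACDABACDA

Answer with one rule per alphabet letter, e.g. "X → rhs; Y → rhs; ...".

  step 1 ⇒ step 2: CBADABA ⇒ BA·C·DA·C·DA·C·DA
    A ↦ DA
    B ↦ C
    C ↦ BA
    D ↦ C

A->DA, B->C, C->BA, D->C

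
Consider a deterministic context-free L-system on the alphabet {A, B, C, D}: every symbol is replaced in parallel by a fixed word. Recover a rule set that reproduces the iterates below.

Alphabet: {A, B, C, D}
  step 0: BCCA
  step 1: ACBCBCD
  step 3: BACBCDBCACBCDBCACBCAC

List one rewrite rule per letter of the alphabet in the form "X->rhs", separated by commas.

  step 0 ⇒ step 1: BCCA ⇒ AC·BC·BC·D
    A ↦ D
    B ↦ AC
    C ↦ BC
    D ↦ B  (constrained at step 1)

A->D, B->AC, C->BC, D->B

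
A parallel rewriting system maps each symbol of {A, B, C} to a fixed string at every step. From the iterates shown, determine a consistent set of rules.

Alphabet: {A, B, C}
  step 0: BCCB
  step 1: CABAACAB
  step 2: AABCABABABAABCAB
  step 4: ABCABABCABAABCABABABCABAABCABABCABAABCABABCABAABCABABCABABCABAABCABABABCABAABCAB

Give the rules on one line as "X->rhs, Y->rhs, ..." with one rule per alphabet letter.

A->AB, B->CAB, C->A

  step 1 ⇒ step 2: CABAACAB ⇒ A·AB·CAB·AB·AB·A·AB·CAB
    A ↦ AB
    B ↦ CAB
    C ↦ A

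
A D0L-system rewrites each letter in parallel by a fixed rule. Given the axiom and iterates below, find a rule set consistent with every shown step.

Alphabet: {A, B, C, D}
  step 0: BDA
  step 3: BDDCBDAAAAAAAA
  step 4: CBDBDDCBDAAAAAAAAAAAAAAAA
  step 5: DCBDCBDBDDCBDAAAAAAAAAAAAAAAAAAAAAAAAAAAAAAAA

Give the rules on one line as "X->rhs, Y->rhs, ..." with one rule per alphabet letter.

  step 4 ⇒ step 5: CBDBDDCBDAAAAAAAAAAAAAAAA ⇒ D·C·BD·C·BD·BD·D·C·BD·AA·AA·AA·AA·AA·AA·AA·AA·AA·AA·AA·AA·AA·AA·AA·AA
    A ↦ AA
    B ↦ C
    C ↦ D
    D ↦ BD

A->AA, B->C, C->D, D->BD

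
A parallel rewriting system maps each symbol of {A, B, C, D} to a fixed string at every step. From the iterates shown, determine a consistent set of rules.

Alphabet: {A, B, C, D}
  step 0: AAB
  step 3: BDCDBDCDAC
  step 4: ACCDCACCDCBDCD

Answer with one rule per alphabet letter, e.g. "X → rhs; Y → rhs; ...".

A->BD, B->A, C->CD, D->C

  step 3 ⇒ step 4: BDCDBDCDAC ⇒ A·C·CD·C·A·C·CD·C·BD·CD
    A ↦ BD
    B ↦ A
    C ↦ CD
    D ↦ C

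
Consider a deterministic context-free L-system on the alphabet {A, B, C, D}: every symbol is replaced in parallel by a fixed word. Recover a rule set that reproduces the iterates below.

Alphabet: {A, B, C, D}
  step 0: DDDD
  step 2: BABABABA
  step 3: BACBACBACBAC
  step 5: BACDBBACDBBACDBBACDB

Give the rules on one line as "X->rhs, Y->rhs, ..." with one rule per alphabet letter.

  step 2 ⇒ step 3: BABABABA ⇒ BA·C·BA·C·BA·C·BA·C
    A ↦ C
    B ↦ BA
    C ↦ D  (constrained at step 3)
    D ↦ B  (constrained at step 0)

A->C, B->BA, C->D, D->B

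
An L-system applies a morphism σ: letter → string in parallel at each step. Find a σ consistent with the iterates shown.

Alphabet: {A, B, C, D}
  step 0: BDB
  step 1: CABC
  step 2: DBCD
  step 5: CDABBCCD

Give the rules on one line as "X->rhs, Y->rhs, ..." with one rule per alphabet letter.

A->B, B->C, C->D, D->AB

  step 1 ⇒ step 2: CABC ⇒ D·B·C·D
    A ↦ B
    B ↦ C
    C ↦ D
  step 0 ⇒ step 1: BDB ⇒ C·AB·C
    D ↦ AB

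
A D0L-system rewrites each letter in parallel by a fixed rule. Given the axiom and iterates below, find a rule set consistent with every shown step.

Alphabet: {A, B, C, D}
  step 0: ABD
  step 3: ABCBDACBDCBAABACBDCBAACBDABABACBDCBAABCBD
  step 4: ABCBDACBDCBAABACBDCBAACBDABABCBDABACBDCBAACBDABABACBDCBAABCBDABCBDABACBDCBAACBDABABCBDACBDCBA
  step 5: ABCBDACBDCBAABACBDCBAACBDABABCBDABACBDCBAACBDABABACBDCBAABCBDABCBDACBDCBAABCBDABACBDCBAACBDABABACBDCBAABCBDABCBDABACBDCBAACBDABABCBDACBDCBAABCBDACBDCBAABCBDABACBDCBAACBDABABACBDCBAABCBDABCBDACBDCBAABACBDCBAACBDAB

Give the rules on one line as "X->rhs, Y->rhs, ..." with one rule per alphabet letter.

A->AB, B->CBD, C->A, D->CBA

  step 4 ⇒ step 5: ABCBDACBDCBAABACBDCBAACBDABABCBDABACBDCBAACBDABABACBDCBAABCBDABCBDABACBDCBAACBDABABCBDACBDCBA ⇒ AB·CBD·A·CBD·CBA·AB·A·CBD·CBA·A·CBD·AB·AB·CBD·AB·A·CBD·CBA·A·CBD·AB·AB·A·CBD·CBA·AB·CBD·AB·CBD·A·CBD·CBA·AB·CBD·AB·A·CBD·CBA·A·CBD·AB·AB·A·CBD·CBA·AB·CBD·AB·CBD·AB·A·CBD·CBA·A·CBD·AB·AB·CBD·A·CBD·CBA·AB·CBD·A·CBD·CBA·AB·CBD·AB·A·CBD·CBA·A·CBD·AB·AB·A·CBD·CBA·AB·CBD·AB·CBD·A·CBD·CBA·AB·A·CBD·CBA·A·CBD·AB
    A ↦ AB
    B ↦ CBD
    C ↦ A
    D ↦ CBA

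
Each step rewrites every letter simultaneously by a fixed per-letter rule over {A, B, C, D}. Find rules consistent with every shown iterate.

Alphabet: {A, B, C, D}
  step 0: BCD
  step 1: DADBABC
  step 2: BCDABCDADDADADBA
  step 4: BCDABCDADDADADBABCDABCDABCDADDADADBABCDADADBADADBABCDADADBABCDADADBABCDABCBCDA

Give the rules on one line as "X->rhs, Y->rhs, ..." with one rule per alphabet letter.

  step 1 ⇒ step 2: DADBABC ⇒ BC·DA·BC·DAD·DA·DAD·BA
    A ↦ DA
    B ↦ DAD
    C ↦ BA
    D ↦ BC

A->DA, B->DAD, C->BA, D->BC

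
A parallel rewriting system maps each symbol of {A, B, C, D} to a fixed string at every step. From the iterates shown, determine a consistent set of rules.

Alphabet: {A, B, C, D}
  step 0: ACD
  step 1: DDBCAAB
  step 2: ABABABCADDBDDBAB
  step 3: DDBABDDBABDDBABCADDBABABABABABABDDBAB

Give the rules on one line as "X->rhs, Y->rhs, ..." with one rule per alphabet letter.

A->DDB, B->AB, C->CA, D->AB

  step 2 ⇒ step 3: ABABABCADDBDDBAB ⇒ DDB·AB·DDB·AB·DDB·AB·CA·DDB·AB·AB·AB·AB·AB·AB·DDB·AB
    A ↦ DDB
    B ↦ AB
    C ↦ CA
    D ↦ AB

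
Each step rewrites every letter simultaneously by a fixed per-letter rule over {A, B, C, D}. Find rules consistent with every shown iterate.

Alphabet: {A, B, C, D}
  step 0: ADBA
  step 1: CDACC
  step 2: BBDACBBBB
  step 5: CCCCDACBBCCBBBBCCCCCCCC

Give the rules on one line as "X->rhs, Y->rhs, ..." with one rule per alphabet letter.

  step 1 ⇒ step 2: CDACC ⇒ BB·DA·C·BB·BB
    A ↦ C
    C ↦ BB
    D ↦ DA
  step 0 ⇒ step 1: ADBA ⇒ C·DA·C·C
    B ↦ C

A->C, B->C, C->BB, D->DA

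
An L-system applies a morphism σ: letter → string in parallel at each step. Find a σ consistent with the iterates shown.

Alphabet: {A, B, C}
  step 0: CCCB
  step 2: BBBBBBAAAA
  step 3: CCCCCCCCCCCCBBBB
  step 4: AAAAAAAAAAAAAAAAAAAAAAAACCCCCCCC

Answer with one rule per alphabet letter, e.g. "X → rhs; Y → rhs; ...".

  step 3 ⇒ step 4: CCCCCCCCCCCCBBBB ⇒ AA·AA·AA·AA·AA·AA·AA·AA·AA·AA·AA·AA·CC·CC·CC·CC
    B ↦ CC
    C ↦ AA
  step 2 ⇒ step 3: BBBBBBAAAA ⇒ CC·CC·CC·CC·CC·CC·B·B·B·B
    A ↦ B

A->B, B->CC, C->AA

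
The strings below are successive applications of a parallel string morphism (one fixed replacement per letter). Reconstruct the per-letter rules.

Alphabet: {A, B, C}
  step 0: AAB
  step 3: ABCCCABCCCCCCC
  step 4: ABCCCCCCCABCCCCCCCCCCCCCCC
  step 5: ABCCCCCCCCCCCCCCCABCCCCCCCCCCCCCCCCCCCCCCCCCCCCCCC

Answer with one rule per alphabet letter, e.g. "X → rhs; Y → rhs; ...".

  step 4 ⇒ step 5: ABCCCCCCCABCCCCCCCCCCCCCCC ⇒ AB·C·CC·CC·CC·CC·CC·CC·CC·AB·C·CC·CC·CC·CC·CC·CC·CC·CC·CC·CC·CC·CC·CC·CC·CC
    A ↦ AB
    B ↦ C
    C ↦ CC

A->AB, B->C, C->CC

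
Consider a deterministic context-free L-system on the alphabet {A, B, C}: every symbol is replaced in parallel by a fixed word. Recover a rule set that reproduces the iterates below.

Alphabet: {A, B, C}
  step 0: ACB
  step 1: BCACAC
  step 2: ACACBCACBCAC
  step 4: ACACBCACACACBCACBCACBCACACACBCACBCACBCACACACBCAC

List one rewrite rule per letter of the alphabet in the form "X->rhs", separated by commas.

  step 1 ⇒ step 2: BCACAC ⇒ AC·AC·BC·AC·BC·AC
    A ↦ BC
    B ↦ AC
    C ↦ AC

A->BC, B->AC, C->AC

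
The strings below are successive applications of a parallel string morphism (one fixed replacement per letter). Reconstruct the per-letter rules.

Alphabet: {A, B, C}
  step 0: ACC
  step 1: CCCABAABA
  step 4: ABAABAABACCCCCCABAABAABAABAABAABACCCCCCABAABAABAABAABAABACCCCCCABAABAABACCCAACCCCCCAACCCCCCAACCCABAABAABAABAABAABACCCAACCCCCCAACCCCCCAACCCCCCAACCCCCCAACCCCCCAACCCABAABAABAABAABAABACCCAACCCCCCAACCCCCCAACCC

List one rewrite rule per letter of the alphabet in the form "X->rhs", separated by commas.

  step 0 ⇒ step 1: ACC ⇒ CCC·ABA·ABA
    A ↦ CCC
    C ↦ ABA
    B ↦ AA  (constrained at step 1)

A->CCC, B->AA, C->ABA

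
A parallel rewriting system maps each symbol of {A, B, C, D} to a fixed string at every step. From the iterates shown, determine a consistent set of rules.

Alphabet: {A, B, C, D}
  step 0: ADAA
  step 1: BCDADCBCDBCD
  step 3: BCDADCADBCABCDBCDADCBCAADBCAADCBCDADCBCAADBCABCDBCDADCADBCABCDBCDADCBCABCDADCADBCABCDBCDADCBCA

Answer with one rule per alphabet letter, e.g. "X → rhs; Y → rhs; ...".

  step 0 ⇒ step 1: ADAA ⇒ BCD·ADC·BCD·BCD
    A ↦ BCD
    D ↦ ADC
    B ↦ AD  (constrained at step 1)
    C ↦ BCA  (constrained at step 1)

A->BCD, B->AD, C->BCA, D->ADC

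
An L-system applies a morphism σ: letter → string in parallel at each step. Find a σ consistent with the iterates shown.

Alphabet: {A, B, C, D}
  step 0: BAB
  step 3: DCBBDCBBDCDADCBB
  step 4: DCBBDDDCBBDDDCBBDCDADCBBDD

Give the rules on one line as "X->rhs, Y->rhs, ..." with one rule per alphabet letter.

  step 3 ⇒ step 4: DCBBDCBBDCDADCBB ⇒ DC·BB·D·D·DC·BB·D·D·DC·BB·DC·DA·DC·BB·D·D
    A ↦ DA
    B ↦ D
    C ↦ BB
    D ↦ DC

A->DA, B->D, C->BB, D->DC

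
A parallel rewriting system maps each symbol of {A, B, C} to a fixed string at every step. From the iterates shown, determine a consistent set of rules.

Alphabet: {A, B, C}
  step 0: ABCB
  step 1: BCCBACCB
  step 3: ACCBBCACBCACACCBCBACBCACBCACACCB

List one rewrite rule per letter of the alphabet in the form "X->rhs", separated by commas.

A->BC, B->CB, C->AC

  step 0 ⇒ step 1: ABCB ⇒ BC·CB·AC·CB
    A ↦ BC
    B ↦ CB
    C ↦ AC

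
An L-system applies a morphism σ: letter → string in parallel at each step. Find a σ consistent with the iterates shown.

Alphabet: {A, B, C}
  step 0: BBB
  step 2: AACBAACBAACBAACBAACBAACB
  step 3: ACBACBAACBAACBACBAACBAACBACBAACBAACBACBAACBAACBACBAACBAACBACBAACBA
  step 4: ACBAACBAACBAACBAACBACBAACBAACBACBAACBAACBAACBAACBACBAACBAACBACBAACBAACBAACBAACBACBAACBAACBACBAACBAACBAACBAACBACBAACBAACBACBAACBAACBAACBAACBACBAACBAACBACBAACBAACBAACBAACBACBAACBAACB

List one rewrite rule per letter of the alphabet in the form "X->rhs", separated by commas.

A->ACB, B->CBA, C->AA

  step 3 ⇒ step 4: ACBACBAACBAACBACBAACBAACBACBAACBAACBACBAACBAACBACBAACBAACBACBAACBA ⇒ ACB·AA·CBA·ACB·AA·CBA·ACB·ACB·AA·CBA·ACB·ACB·AA·CBA·ACB·AA·CBA·ACB·ACB·AA·CBA·ACB·ACB·AA·CBA·ACB·AA·CBA·ACB·ACB·AA·CBA·ACB·ACB·AA·CBA·ACB·AA·CBA·ACB·ACB·AA·CBA·ACB·ACB·AA·CBA·ACB·AA·CBA·ACB·ACB·AA·CBA·ACB·ACB·AA·CBA·ACB·AA·CBA·ACB·ACB·AA·CBA·ACB
    A ↦ ACB
    B ↦ CBA
    C ↦ AA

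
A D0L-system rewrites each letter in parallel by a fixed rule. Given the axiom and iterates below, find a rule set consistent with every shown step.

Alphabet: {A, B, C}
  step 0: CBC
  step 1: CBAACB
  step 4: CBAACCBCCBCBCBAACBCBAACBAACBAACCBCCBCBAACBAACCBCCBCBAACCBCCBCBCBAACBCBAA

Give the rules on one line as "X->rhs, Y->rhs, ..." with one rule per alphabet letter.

  step 0 ⇒ step 1: CBC ⇒ CB·AA·CB
    B ↦ AA
    C ↦ CB
    A ↦ CCB  (constrained at step 1)

A->CCB, B->AA, C->CB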